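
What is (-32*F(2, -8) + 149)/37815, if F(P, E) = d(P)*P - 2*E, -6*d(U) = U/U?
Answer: -1057/113445 ≈ -0.0093173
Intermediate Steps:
d(U) = -⅙ (d(U) = -U/(6*U) = -⅙*1 = -⅙)
F(P, E) = -2*E - P/6 (F(P, E) = -P/6 - 2*E = -2*E - P/6)
(-32*F(2, -8) + 149)/37815 = (-32*(-2*(-8) - ⅙*2) + 149)/37815 = (-32*(16 - ⅓) + 149)*(1/37815) = (-32*47/3 + 149)*(1/37815) = (-1504/3 + 149)*(1/37815) = -1057/3*1/37815 = -1057/113445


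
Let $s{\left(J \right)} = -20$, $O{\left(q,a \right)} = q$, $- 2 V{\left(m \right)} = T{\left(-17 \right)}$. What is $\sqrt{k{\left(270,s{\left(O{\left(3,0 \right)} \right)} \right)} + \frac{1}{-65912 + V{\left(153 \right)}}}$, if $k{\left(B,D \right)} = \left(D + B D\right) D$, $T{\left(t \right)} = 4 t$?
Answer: $\frac{3 \sqrt{52271815528858}}{65878} \approx 329.24$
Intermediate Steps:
$V{\left(m \right)} = 34$ ($V{\left(m \right)} = - \frac{4 \left(-17\right)}{2} = \left(- \frac{1}{2}\right) \left(-68\right) = 34$)
$k{\left(B,D \right)} = D \left(D + B D\right)$
$\sqrt{k{\left(270,s{\left(O{\left(3,0 \right)} \right)} \right)} + \frac{1}{-65912 + V{\left(153 \right)}}} = \sqrt{\left(-20\right)^{2} \left(1 + 270\right) + \frac{1}{-65912 + 34}} = \sqrt{400 \cdot 271 + \frac{1}{-65878}} = \sqrt{108400 - \frac{1}{65878}} = \sqrt{\frac{7141175199}{65878}} = \frac{3 \sqrt{52271815528858}}{65878}$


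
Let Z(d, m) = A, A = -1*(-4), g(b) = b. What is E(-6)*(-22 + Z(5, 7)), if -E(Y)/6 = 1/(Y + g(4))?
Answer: -54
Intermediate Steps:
A = 4
E(Y) = -6/(4 + Y) (E(Y) = -6/(Y + 4) = -6/(4 + Y))
Z(d, m) = 4
E(-6)*(-22 + Z(5, 7)) = (-6/(4 - 6))*(-22 + 4) = -6/(-2)*(-18) = -6*(-½)*(-18) = 3*(-18) = -54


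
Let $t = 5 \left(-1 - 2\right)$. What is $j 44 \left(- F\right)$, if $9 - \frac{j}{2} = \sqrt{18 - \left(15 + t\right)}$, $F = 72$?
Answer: $-57024 + 19008 \sqrt{2} \approx -30143.0$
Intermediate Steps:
$t = -15$ ($t = 5 \left(-3\right) = -15$)
$j = 18 - 6 \sqrt{2}$ ($j = 18 - 2 \sqrt{18 - 0} = 18 - 2 \sqrt{18 + \left(-15 + 15\right)} = 18 - 2 \sqrt{18 + 0} = 18 - 2 \sqrt{18} = 18 - 2 \cdot 3 \sqrt{2} = 18 - 6 \sqrt{2} \approx 9.5147$)
$j 44 \left(- F\right) = \left(18 - 6 \sqrt{2}\right) 44 \left(\left(-1\right) 72\right) = \left(792 - 264 \sqrt{2}\right) \left(-72\right) = -57024 + 19008 \sqrt{2}$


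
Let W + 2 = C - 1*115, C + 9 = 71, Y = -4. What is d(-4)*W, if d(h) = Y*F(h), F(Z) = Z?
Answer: -880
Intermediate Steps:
C = 62 (C = -9 + 71 = 62)
d(h) = -4*h
W = -55 (W = -2 + (62 - 1*115) = -2 + (62 - 115) = -2 - 53 = -55)
d(-4)*W = -4*(-4)*(-55) = 16*(-55) = -880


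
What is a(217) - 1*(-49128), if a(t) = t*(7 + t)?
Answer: 97736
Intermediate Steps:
a(217) - 1*(-49128) = 217*(7 + 217) - 1*(-49128) = 217*224 + 49128 = 48608 + 49128 = 97736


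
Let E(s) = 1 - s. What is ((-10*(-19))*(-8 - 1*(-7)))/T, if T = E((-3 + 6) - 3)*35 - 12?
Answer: -190/23 ≈ -8.2609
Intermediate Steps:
T = 23 (T = (1 - ((-3 + 6) - 3))*35 - 12 = (1 - (3 - 3))*35 - 12 = (1 - 1*0)*35 - 12 = (1 + 0)*35 - 12 = 1*35 - 12 = 35 - 12 = 23)
((-10*(-19))*(-8 - 1*(-7)))/T = ((-10*(-19))*(-8 - 1*(-7)))/23 = (190*(-8 + 7))*(1/23) = (190*(-1))*(1/23) = -190*1/23 = -190/23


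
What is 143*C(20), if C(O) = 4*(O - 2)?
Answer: 10296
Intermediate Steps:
C(O) = -8 + 4*O (C(O) = 4*(-2 + O) = -8 + 4*O)
143*C(20) = 143*(-8 + 4*20) = 143*(-8 + 80) = 143*72 = 10296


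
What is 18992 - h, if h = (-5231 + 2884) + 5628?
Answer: 15711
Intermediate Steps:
h = 3281 (h = -2347 + 5628 = 3281)
18992 - h = 18992 - 1*3281 = 18992 - 3281 = 15711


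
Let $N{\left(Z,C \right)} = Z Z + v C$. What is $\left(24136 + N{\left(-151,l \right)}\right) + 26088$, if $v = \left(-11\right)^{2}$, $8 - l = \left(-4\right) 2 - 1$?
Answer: $75082$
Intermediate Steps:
$l = 17$ ($l = 8 - \left(\left(-4\right) 2 - 1\right) = 8 - \left(-8 - 1\right) = 8 - -9 = 8 + 9 = 17$)
$v = 121$
$N{\left(Z,C \right)} = Z^{2} + 121 C$ ($N{\left(Z,C \right)} = Z Z + 121 C = Z^{2} + 121 C$)
$\left(24136 + N{\left(-151,l \right)}\right) + 26088 = \left(24136 + \left(\left(-151\right)^{2} + 121 \cdot 17\right)\right) + 26088 = \left(24136 + \left(22801 + 2057\right)\right) + 26088 = \left(24136 + 24858\right) + 26088 = 48994 + 26088 = 75082$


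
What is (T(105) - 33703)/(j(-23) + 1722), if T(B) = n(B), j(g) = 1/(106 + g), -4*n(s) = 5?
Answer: -11189811/571708 ≈ -19.573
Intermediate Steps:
n(s) = -5/4 (n(s) = -¼*5 = -5/4)
T(B) = -5/4
(T(105) - 33703)/(j(-23) + 1722) = (-5/4 - 33703)/(1/(106 - 23) + 1722) = -134817/(4*(1/83 + 1722)) = -134817/(4*142927/83) = -134817/4*83/142927 = -11189811/571708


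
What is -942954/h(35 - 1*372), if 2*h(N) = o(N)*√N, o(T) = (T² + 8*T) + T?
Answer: 471477*I*√337/9312658 ≈ 0.9294*I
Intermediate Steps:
o(T) = T² + 9*T
h(N) = N^(3/2)*(9 + N)/2 (h(N) = ((N*(9 + N))*√N)/2 = (N^(3/2)*(9 + N))/2 = N^(3/2)*(9 + N)/2)
-942954/h(35 - 1*372) = -942954*2/((9 + (35 - 1*372))*(35 - 1*372)^(3/2)) = -942954*2/((9 + (35 - 372))*(35 - 372)^(3/2)) = -942954*2*I*√337/(113569*(9 - 337)) = -942954*(-I*√337/18625316) = -(-471477)*I*√337/9312658 = 471477*I*√337/9312658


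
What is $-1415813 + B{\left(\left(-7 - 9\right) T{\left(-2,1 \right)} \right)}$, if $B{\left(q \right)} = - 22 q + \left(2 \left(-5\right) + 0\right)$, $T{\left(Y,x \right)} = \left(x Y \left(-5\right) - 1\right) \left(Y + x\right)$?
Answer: $-1418991$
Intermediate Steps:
$T{\left(Y,x \right)} = \left(-1 - 5 Y x\right) \left(Y + x\right)$ ($T{\left(Y,x \right)} = \left(Y x \left(-5\right) - 1\right) \left(Y + x\right) = \left(- 5 Y x - 1\right) \left(Y + x\right) = \left(-1 - 5 Y x\right) \left(Y + x\right)$)
$B{\left(q \right)} = -10 - 22 q$ ($B{\left(q \right)} = - 22 q + \left(-10 + 0\right) = - 22 q - 10 = -10 - 22 q$)
$-1415813 + B{\left(\left(-7 - 9\right) T{\left(-2,1 \right)} \right)} = -1415813 - \left(10 + 22 \left(-7 - 9\right) \left(\left(-1\right) \left(-2\right) - 1 - - 10 \cdot 1^{2} - 5 \left(-2\right)^{2}\right)\right) = -1415813 - \left(10 + 22 \left(- 16 \left(2 - 1 - \left(-10\right) 1 - 5 \cdot 4\right)\right)\right) = -1415813 - \left(10 + 22 \left(- 16 \left(2 - 1 + 10 - 20\right)\right)\right) = -1415813 - \left(10 + 22 \left(\left(-16\right) \left(-9\right)\right)\right) = -1415813 - 3178 = -1418991$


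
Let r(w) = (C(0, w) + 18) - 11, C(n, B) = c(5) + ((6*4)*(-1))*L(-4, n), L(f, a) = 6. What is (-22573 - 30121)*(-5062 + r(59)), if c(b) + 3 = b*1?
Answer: 273850718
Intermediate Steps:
c(b) = -3 + b (c(b) = -3 + b*1 = -3 + b)
C(n, B) = -142 (C(n, B) = (-3 + 5) + ((6*4)*(-1))*6 = 2 + (24*(-1))*6 = 2 - 24*6 = 2 - 144 = -142)
r(w) = -135 (r(w) = (-142 + 18) - 11 = -124 - 11 = -135)
(-22573 - 30121)*(-5062 + r(59)) = (-22573 - 30121)*(-5062 - 135) = -52694*(-5197) = 273850718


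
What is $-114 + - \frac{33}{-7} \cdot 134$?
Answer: $\frac{3624}{7} \approx 517.71$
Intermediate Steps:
$-114 + - \frac{33}{-7} \cdot 134 = -114 + \left(-33\right) \left(- \frac{1}{7}\right) 134 = -114 + \frac{33}{7} \cdot 134 = -114 + \frac{4422}{7} = \frac{3624}{7}$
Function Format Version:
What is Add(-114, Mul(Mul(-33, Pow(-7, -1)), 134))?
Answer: Rational(3624, 7) ≈ 517.71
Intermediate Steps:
Add(-114, Mul(Mul(-33, Pow(-7, -1)), 134)) = Add(-114, Mul(Mul(-33, Rational(-1, 7)), 134)) = Add(-114, Mul(Rational(33, 7), 134)) = Add(-114, Rational(4422, 7)) = Rational(3624, 7)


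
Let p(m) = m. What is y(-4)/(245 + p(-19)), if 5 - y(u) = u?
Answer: 9/226 ≈ 0.039823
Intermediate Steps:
y(u) = 5 - u
y(-4)/(245 + p(-19)) = (5 - 1*(-4))/(245 - 19) = (5 + 4)/226 = (1/226)*9 = 9/226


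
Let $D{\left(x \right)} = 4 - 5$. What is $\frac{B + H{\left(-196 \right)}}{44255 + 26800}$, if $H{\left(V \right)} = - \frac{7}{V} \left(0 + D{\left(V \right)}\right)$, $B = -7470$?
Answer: $- \frac{209161}{1989540} \approx -0.10513$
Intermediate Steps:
$D{\left(x \right)} = -1$
$H{\left(V \right)} = \frac{7}{V}$ ($H{\left(V \right)} = - \frac{7}{V} \left(0 - 1\right) = - \frac{7}{V} \left(-1\right) = \frac{7}{V}$)
$\frac{B + H{\left(-196 \right)}}{44255 + 26800} = \frac{-7470 + \frac{7}{-196}}{44255 + 26800} = \frac{-7470 + 7 \left(- \frac{1}{196}\right)}{71055} = \left(-7470 - \frac{1}{28}\right) \frac{1}{71055} = \left(- \frac{209161}{28}\right) \frac{1}{71055} = - \frac{209161}{1989540}$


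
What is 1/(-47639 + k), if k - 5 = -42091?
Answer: -1/89725 ≈ -1.1145e-5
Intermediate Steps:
k = -42086 (k = 5 - 42091 = -42086)
1/(-47639 + k) = 1/(-47639 - 42086) = 1/(-89725) = -1/89725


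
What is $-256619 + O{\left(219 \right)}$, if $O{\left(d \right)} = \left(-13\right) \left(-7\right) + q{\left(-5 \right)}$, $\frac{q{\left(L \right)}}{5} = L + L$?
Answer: $-256578$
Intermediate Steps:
$q{\left(L \right)} = 10 L$ ($q{\left(L \right)} = 5 \left(L + L\right) = 5 \cdot 2 L = 10 L$)
$O{\left(d \right)} = 41$ ($O{\left(d \right)} = \left(-13\right) \left(-7\right) + 10 \left(-5\right) = 91 - 50 = 41$)
$-256619 + O{\left(219 \right)} = -256619 + 41 = -256578$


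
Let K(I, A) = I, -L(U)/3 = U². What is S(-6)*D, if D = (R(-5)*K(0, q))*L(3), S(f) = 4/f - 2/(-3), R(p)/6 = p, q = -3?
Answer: 0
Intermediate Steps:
L(U) = -3*U²
R(p) = 6*p
S(f) = ⅔ + 4/f (S(f) = 4/f - 2*(-⅓) = 4/f + ⅔ = ⅔ + 4/f)
D = 0 (D = ((6*(-5))*0)*(-3*3²) = (-30*0)*(-3*9) = 0*(-27) = 0)
S(-6)*D = (⅔ + 4/(-6))*0 = (⅔ + 4*(-⅙))*0 = (⅔ - ⅔)*0 = 0*0 = 0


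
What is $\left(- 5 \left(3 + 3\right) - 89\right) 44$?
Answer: $-5236$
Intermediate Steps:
$\left(- 5 \left(3 + 3\right) - 89\right) 44 = \left(\left(-5\right) 6 - 89\right) 44 = \left(-30 - 89\right) 44 = \left(-119\right) 44 = -5236$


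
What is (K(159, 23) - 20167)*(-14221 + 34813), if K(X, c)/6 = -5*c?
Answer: -429487344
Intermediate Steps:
K(X, c) = -30*c (K(X, c) = 6*(-5*c) = -30*c)
(K(159, 23) - 20167)*(-14221 + 34813) = (-30*23 - 20167)*(-14221 + 34813) = (-690 - 20167)*20592 = -20857*20592 = -429487344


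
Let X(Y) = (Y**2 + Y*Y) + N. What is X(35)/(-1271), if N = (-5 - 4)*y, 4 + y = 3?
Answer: -2459/1271 ≈ -1.9347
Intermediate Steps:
y = -1 (y = -4 + 3 = -1)
N = 9 (N = (-5 - 4)*(-1) = -9*(-1) = 9)
X(Y) = 9 + 2*Y**2 (X(Y) = (Y**2 + Y*Y) + 9 = (Y**2 + Y**2) + 9 = 2*Y**2 + 9 = 9 + 2*Y**2)
X(35)/(-1271) = (9 + 2*35**2)/(-1271) = (9 + 2*1225)*(-1/1271) = (9 + 2450)*(-1/1271) = 2459*(-1/1271) = -2459/1271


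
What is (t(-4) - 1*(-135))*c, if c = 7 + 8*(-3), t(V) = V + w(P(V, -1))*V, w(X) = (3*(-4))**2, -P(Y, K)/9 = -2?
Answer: 7565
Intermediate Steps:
P(Y, K) = 18 (P(Y, K) = -9*(-2) = 18)
w(X) = 144 (w(X) = (-12)**2 = 144)
t(V) = 145*V (t(V) = V + 144*V = 145*V)
c = -17 (c = 7 - 24 = -17)
(t(-4) - 1*(-135))*c = (145*(-4) - 1*(-135))*(-17) = (-580 + 135)*(-17) = -445*(-17) = 7565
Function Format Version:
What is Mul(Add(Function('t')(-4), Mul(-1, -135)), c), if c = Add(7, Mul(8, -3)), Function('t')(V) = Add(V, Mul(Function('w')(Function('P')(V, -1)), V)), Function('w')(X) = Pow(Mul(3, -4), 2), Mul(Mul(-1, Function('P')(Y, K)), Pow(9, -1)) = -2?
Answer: 7565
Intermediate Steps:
Function('P')(Y, K) = 18 (Function('P')(Y, K) = Mul(-9, -2) = 18)
Function('w')(X) = 144 (Function('w')(X) = Pow(-12, 2) = 144)
Function('t')(V) = Mul(145, V) (Function('t')(V) = Add(V, Mul(144, V)) = Mul(145, V))
c = -17 (c = Add(7, -24) = -17)
Mul(Add(Function('t')(-4), Mul(-1, -135)), c) = Mul(Add(Mul(145, -4), Mul(-1, -135)), -17) = Mul(Add(-580, 135), -17) = Mul(-445, -17) = 7565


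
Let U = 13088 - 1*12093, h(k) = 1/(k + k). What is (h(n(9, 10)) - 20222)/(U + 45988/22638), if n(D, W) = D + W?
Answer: -8697915765/428845162 ≈ -20.282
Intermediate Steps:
h(k) = 1/(2*k)
U = 995 (U = 13088 - 12093 = 995)
(h(n(9, 10)) - 20222)/(U + 45988/22638) = (1/(2*(9 + 10)) - 20222)/(995 + 45988/22638) = ((½)/19 - 20222)/(995 + 45988*(1/22638)) = ((½)*(1/19) - 20222)/(995 + 22994/11319) = (1/38 - 20222)/(11285399/11319) = -768435/38*11319/11285399 = -8697915765/428845162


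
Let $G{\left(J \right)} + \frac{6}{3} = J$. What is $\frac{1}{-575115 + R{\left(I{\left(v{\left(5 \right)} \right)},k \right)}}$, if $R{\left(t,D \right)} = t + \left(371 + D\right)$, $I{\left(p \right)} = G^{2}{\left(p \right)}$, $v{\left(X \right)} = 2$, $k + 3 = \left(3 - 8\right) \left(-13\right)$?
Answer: $- \frac{1}{574682} \approx -1.7401 \cdot 10^{-6}$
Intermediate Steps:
$k = 62$ ($k = -3 + \left(3 - 8\right) \left(-13\right) = -3 - -65 = -3 + 65 = 62$)
$G{\left(J \right)} = -2 + J$
$I{\left(p \right)} = \left(-2 + p\right)^{2}$
$R{\left(t,D \right)} = 371 + D + t$
$\frac{1}{-575115 + R{\left(I{\left(v{\left(5 \right)} \right)},k \right)}} = \frac{1}{-575115 + \left(371 + 62 + \left(-2 + 2\right)^{2}\right)} = \frac{1}{-575115 + \left(371 + 62 + 0^{2}\right)} = \frac{1}{-575115 + \left(371 + 62 + 0\right)} = \frac{1}{-575115 + 433} = \frac{1}{-574682} = - \frac{1}{574682}$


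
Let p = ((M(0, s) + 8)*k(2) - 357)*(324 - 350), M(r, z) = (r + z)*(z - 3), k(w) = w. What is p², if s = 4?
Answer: 74960964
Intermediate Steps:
M(r, z) = (-3 + z)*(r + z) (M(r, z) = (r + z)*(-3 + z) = (-3 + z)*(r + z))
p = 8658 (p = (((4² - 3*0 - 3*4 + 0*4) + 8)*2 - 357)*(324 - 350) = (((16 + 0 - 12 + 0) + 8)*2 - 357)*(-26) = ((4 + 8)*2 - 357)*(-26) = (12*2 - 357)*(-26) = (24 - 357)*(-26) = -333*(-26) = 8658)
p² = 8658² = 74960964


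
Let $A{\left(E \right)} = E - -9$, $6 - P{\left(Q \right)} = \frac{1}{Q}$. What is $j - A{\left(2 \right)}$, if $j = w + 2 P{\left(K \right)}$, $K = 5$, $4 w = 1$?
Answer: $\frac{17}{20} \approx 0.85$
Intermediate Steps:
$w = \frac{1}{4}$ ($w = \frac{1}{4} \cdot 1 = \frac{1}{4} \approx 0.25$)
$P{\left(Q \right)} = 6 - \frac{1}{Q}$
$A{\left(E \right)} = 9 + E$ ($A{\left(E \right)} = E + 9 = 9 + E$)
$j = \frac{237}{20}$ ($j = \frac{1}{4} + 2 \left(6 - \frac{1}{5}\right) = \frac{1}{4} + 2 \cdot \frac{29}{5} = \frac{1}{4} + \frac{58}{5} = \frac{237}{20} \approx 11.85$)
$j - A{\left(2 \right)} = \frac{237}{20} - \left(9 + 2\right) = \frac{237}{20} - 11 = \frac{17}{20}$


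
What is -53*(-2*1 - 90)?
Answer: 4876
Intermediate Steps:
-53*(-2*1 - 90) = -53*(-2 - 90) = -53*(-92) = 4876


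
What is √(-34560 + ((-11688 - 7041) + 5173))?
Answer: 2*I*√12029 ≈ 219.35*I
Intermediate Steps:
√(-34560 + ((-11688 - 7041) + 5173)) = √(-34560 + (-18729 + 5173)) = √(-34560 - 13556) = √(-48116) = 2*I*√12029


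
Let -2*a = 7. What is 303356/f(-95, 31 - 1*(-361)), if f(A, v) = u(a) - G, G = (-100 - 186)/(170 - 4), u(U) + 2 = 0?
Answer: -25178548/23 ≈ -1.0947e+6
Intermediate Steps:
a = -7/2 (a = -1/2*7 = -7/2 ≈ -3.5000)
u(U) = -2 (u(U) = -2 + 0 = -2)
G = -143/83 (G = -286/166 = -286*1/166 = -143/83 ≈ -1.7229)
f(A, v) = -23/83 (f(A, v) = -2 - 1*(-143/83) = -2 + 143/83 = -23/83)
303356/f(-95, 31 - 1*(-361)) = 303356/(-23/83) = 303356*(-83/23) = -25178548/23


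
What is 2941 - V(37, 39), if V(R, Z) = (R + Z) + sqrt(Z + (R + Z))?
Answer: 2865 - sqrt(115) ≈ 2854.3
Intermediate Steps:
V(R, Z) = R + Z + sqrt(R + 2*Z) (V(R, Z) = (R + Z) + sqrt(R + 2*Z) = R + Z + sqrt(R + 2*Z))
2941 - V(37, 39) = 2941 - (37 + 39 + sqrt(37 + 2*39)) = 2941 - (37 + 39 + sqrt(37 + 78)) = 2941 - (37 + 39 + sqrt(115)) = 2941 - (76 + sqrt(115)) = 2941 + (-76 - sqrt(115)) = 2865 - sqrt(115)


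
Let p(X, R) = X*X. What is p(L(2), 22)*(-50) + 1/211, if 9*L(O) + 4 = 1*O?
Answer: -42119/17091 ≈ -2.4644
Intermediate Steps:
L(O) = -4/9 + O/9 (L(O) = -4/9 + (1*O)/9 = -4/9 + O/9)
p(X, R) = X²
p(L(2), 22)*(-50) + 1/211 = (-4/9 + (⅑)*2)²*(-50) + 1/211 = (-4/9 + 2/9)²*(-50) + 1/211 = (-2/9)²*(-50) + 1/211 = (4/81)*(-50) + 1/211 = -200/81 + 1/211 = -42119/17091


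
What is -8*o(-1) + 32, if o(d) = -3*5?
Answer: 152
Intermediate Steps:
o(d) = -15
-8*o(-1) + 32 = -8*(-15) + 32 = 120 + 32 = 152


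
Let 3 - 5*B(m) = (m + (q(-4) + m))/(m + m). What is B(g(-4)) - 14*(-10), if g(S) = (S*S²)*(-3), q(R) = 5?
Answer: 269563/1920 ≈ 140.40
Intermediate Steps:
g(S) = -3*S³ (g(S) = S³*(-3) = -3*S³)
B(m) = ⅗ - (5 + 2*m)/(10*m) (B(m) = ⅗ - (m + (5 + m))/(5*(m + m)) = ⅗ - (5 + 2*m)/(5*(2*m)) = ⅗ - (5 + 2*m)*1/(2*m)/5 = ⅗ - (5 + 2*m)/(10*m))
B(g(-4)) - 14*(-10) = (-5 + 4*(-3*(-4)³))/(10*((-3*(-4)³))) - 14*(-10) = (-5 + 4*(-3*(-64)))/(10*((-3*(-64)))) + 140 = (⅒)*(-5 + 4*192)/192 + 140 = (⅒)*(1/192)*(-5 + 768) + 140 = (⅒)*(1/192)*763 + 140 = 763/1920 + 140 = 269563/1920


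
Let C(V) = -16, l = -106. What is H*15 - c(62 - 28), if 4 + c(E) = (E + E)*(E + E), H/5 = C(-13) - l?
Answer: 2130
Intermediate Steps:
H = 450 (H = 5*(-16 - 1*(-106)) = 5*(-16 + 106) = 5*90 = 450)
c(E) = -4 + 4*E² (c(E) = -4 + (E + E)*(E + E) = -4 + (2*E)*(2*E) = -4 + 4*E²)
H*15 - c(62 - 28) = 450*15 - (-4 + 4*(62 - 28)²) = 6750 - (-4 + 4*34²) = 6750 - (-4 + 4*1156) = 6750 - (-4 + 4624) = 6750 - 1*4620 = 6750 - 4620 = 2130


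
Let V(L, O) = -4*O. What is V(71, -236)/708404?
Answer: 236/177101 ≈ 0.0013326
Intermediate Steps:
V(71, -236)/708404 = -4*(-236)/708404 = 944*(1/708404) = 236/177101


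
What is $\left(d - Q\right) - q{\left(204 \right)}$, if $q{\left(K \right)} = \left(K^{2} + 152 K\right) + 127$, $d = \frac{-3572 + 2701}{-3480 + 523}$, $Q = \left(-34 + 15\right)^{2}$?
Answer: $- \frac{216191313}{2957} \approx -73112.0$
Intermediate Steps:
$Q = 361$ ($Q = \left(-19\right)^{2} = 361$)
$d = \frac{871}{2957}$ ($d = - \frac{871}{-2957} = \left(-871\right) \left(- \frac{1}{2957}\right) = \frac{871}{2957} \approx 0.29456$)
$q{\left(K \right)} = 127 + K^{2} + 152 K$
$\left(d - Q\right) - q{\left(204 \right)} = \left(\frac{871}{2957} - 361\right) - \left(127 + 204^{2} + 152 \cdot 204\right) = \left(\frac{871}{2957} - 361\right) - \left(127 + 41616 + 31008\right) = - \frac{1066606}{2957} - 72751 = - \frac{216191313}{2957}$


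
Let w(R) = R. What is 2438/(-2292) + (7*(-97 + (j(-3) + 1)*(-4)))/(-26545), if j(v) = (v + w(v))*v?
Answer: -30970549/30420570 ≈ -1.0181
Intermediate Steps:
j(v) = 2*v² (j(v) = (v + v)*v = (2*v)*v = 2*v²)
2438/(-2292) + (7*(-97 + (j(-3) + 1)*(-4)))/(-26545) = 2438/(-2292) + (7*(-97 + (2*(-3)² + 1)*(-4)))/(-26545) = 2438*(-1/2292) + (7*(-97 + (2*9 + 1)*(-4)))*(-1/26545) = -1219/1146 + (7*(-97 + (18 + 1)*(-4)))*(-1/26545) = -1219/1146 + (7*(-97 + 19*(-4)))*(-1/26545) = -1219/1146 + (7*(-97 - 76))*(-1/26545) = -1219/1146 + (7*(-173))*(-1/26545) = -1219/1146 - 1211*(-1/26545) = -1219/1146 + 1211/26545 = -30970549/30420570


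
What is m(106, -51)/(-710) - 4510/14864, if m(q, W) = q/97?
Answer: -78044821/255920920 ≈ -0.30496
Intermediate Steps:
m(q, W) = q/97 (m(q, W) = q*(1/97) = q/97)
m(106, -51)/(-710) - 4510/14864 = ((1/97)*106)/(-710) - 4510/14864 = (106/97)*(-1/710) - 4510*1/14864 = -53/34435 - 2255/7432 = -78044821/255920920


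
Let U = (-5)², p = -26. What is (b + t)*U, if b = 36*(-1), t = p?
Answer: -1550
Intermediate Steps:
t = -26
b = -36
U = 25
(b + t)*U = (-36 - 26)*25 = -62*25 = -1550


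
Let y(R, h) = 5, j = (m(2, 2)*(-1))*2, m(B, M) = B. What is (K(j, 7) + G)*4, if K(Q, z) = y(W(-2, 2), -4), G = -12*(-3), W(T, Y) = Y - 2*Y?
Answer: 164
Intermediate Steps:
W(T, Y) = -Y
G = 36
j = -4 (j = (2*(-1))*2 = -2*2 = -4)
K(Q, z) = 5
(K(j, 7) + G)*4 = (5 + 36)*4 = 41*4 = 164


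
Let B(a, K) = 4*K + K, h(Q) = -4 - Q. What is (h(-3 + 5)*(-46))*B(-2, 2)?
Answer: 2760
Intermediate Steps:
B(a, K) = 5*K
(h(-3 + 5)*(-46))*B(-2, 2) = ((-4 - (-3 + 5))*(-46))*(5*2) = ((-4 - 1*2)*(-46))*10 = ((-4 - 2)*(-46))*10 = -6*(-46)*10 = 276*10 = 2760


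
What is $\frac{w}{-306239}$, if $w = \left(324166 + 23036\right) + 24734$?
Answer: $- \frac{371936}{306239} \approx -1.2145$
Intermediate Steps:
$w = 371936$ ($w = 347202 + 24734 = 371936$)
$\frac{w}{-306239} = \frac{371936}{-306239} = 371936 \left(- \frac{1}{306239}\right) = - \frac{371936}{306239}$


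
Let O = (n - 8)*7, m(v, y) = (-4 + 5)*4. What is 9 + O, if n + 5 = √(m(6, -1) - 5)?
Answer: -82 + 7*I ≈ -82.0 + 7.0*I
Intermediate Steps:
m(v, y) = 4 (m(v, y) = 1*4 = 4)
n = -5 + I (n = -5 + √(4 - 5) = -5 + √(-1) = -5 + I ≈ -5.0 + 1.0*I)
O = -91 + 7*I (O = ((-5 + I) - 8)*7 = (-13 + I)*7 = -91 + 7*I ≈ -91.0 + 7.0*I)
9 + O = 9 + (-91 + 7*I) = -82 + 7*I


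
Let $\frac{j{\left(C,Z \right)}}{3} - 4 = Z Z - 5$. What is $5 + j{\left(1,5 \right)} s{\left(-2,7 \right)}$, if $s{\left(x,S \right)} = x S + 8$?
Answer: $-427$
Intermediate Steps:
$s{\left(x,S \right)} = 8 + S x$ ($s{\left(x,S \right)} = S x + 8 = 8 + S x$)
$j{\left(C,Z \right)} = -3 + 3 Z^{2}$ ($j{\left(C,Z \right)} = 12 + 3 \left(Z Z - 5\right) = 12 + 3 \left(Z^{2} - 5\right) = 12 + 3 \left(-5 + Z^{2}\right) = 12 + \left(-15 + 3 Z^{2}\right) = -3 + 3 Z^{2}$)
$5 + j{\left(1,5 \right)} s{\left(-2,7 \right)} = 5 + \left(-3 + 3 \cdot 5^{2}\right) \left(8 + 7 \left(-2\right)\right) = 5 + \left(-3 + 3 \cdot 25\right) \left(8 - 14\right) = 5 + \left(-3 + 75\right) \left(-6\right) = 5 + 72 \left(-6\right) = 5 - 432 = -427$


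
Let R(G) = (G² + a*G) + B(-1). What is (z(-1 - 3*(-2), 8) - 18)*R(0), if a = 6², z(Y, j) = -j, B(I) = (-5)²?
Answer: -650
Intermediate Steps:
B(I) = 25
a = 36
R(G) = 25 + G² + 36*G (R(G) = (G² + 36*G) + 25 = 25 + G² + 36*G)
(z(-1 - 3*(-2), 8) - 18)*R(0) = (-1*8 - 18)*(25 + 0² + 36*0) = (-8 - 18)*(25 + 0 + 0) = -26*25 = -650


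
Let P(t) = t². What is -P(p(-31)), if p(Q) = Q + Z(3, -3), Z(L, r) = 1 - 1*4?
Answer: -1156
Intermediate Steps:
Z(L, r) = -3 (Z(L, r) = 1 - 4 = -3)
p(Q) = -3 + Q (p(Q) = Q - 3 = -3 + Q)
-P(p(-31)) = -(-3 - 31)² = -1*(-34)² = -1*1156 = -1156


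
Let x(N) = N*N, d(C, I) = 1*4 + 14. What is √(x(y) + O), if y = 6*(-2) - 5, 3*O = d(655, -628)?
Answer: √295 ≈ 17.176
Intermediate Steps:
d(C, I) = 18 (d(C, I) = 4 + 14 = 18)
O = 6 (O = (⅓)*18 = 6)
y = -17 (y = -12 - 5 = -17)
x(N) = N²
√(x(y) + O) = √((-17)² + 6) = √(289 + 6) = √295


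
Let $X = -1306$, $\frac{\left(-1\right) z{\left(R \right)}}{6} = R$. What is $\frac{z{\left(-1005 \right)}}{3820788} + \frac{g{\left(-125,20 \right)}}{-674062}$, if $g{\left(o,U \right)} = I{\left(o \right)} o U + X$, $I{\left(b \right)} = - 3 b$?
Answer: $\frac{99751202583}{71540222246} \approx 1.3943$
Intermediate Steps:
$z{\left(R \right)} = - 6 R$
$g{\left(o,U \right)} = -1306 - 3 U o^{2}$ ($g{\left(o,U \right)} = - 3 o o U - 1306 = - 3 o^{2} U - 1306 = - 3 U o^{2} - 1306 = -1306 - 3 U o^{2}$)
$\frac{z{\left(-1005 \right)}}{3820788} + \frac{g{\left(-125,20 \right)}}{-674062} = \frac{\left(-6\right) \left(-1005\right)}{3820788} + \frac{-1306 - 60 \left(-125\right)^{2}}{-674062} = 6030 \cdot \frac{1}{3820788} + \left(-1306 - 60 \cdot 15625\right) \left(- \frac{1}{674062}\right) = \frac{335}{212266} + \left(-1306 - 937500\right) \left(- \frac{1}{674062}\right) = \frac{335}{212266} - - \frac{469403}{337031} = \frac{335}{212266} + \frac{469403}{337031} = \frac{99751202583}{71540222246}$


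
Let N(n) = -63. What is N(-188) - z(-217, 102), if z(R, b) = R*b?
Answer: 22071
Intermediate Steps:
N(-188) - z(-217, 102) = -63 - (-217)*102 = -63 - 1*(-22134) = -63 + 22134 = 22071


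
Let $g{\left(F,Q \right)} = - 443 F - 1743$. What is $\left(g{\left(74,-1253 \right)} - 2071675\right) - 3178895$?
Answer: $-5285095$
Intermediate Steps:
$g{\left(F,Q \right)} = -1743 - 443 F$
$\left(g{\left(74,-1253 \right)} - 2071675\right) - 3178895 = \left(\left(-1743 - 32782\right) - 2071675\right) - 3178895 = \left(-34525 - 2071675\right) - 3178895 = -2106200 - 3178895 = -5285095$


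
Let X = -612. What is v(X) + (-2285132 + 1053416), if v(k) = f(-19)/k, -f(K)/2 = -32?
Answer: -188452564/153 ≈ -1.2317e+6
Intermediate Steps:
f(K) = 64 (f(K) = -2*(-32) = 64)
v(k) = 64/k
v(X) + (-2285132 + 1053416) = 64/(-612) + (-2285132 + 1053416) = 64*(-1/612) - 1231716 = -16/153 - 1231716 = -188452564/153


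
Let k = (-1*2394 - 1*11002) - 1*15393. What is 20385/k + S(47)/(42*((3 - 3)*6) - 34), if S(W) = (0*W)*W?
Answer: -20385/28789 ≈ -0.70808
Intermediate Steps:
S(W) = 0 (S(W) = 0*W = 0)
k = -28789 (k = (-2394 - 11002) - 15393 = -13396 - 15393 = -28789)
20385/k + S(47)/(42*((3 - 3)*6) - 34) = 20385/(-28789) + 0/(42*((3 - 3)*6) - 34) = 20385*(-1/28789) + 0/(42*(0*6) - 34) = -20385/28789 + 0/(42*0 - 34) = -20385/28789 + 0/(0 - 34) = -20385/28789 + 0/(-34) = -20385/28789 + 0*(-1/34) = -20385/28789 + 0 = -20385/28789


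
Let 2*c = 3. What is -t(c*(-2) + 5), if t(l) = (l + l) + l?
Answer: -6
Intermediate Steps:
c = 3/2 (c = (½)*3 = 3/2 ≈ 1.5000)
t(l) = 3*l (t(l) = 2*l + l = 3*l)
-t(c*(-2) + 5) = -3*((3/2)*(-2) + 5) = -3*(-3 + 5) = -3*2 = -1*6 = -6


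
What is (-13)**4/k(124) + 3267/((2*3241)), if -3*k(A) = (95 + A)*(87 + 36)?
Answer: -155798009/58201878 ≈ -2.6769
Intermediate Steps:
k(A) = -3895 - 41*A (k(A) = -(95 + A)*(87 + 36)/3 = -(95 + A)*123/3 = -(11685 + 123*A)/3 = -3895 - 41*A)
(-13)**4/k(124) + 3267/((2*3241)) = (-13)**4/(-3895 - 41*124) + 3267/((2*3241)) = 28561/(-3895 - 5084) + 3267/6482 = 28561/(-8979) + 3267*(1/6482) = 28561*(-1/8979) + 3267/6482 = -28561/8979 + 3267/6482 = -155798009/58201878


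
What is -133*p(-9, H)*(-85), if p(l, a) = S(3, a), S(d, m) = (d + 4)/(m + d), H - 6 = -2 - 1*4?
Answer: 79135/3 ≈ 26378.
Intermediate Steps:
H = 0 (H = 6 + (-2 - 1*4) = 6 + (-2 - 4) = 6 - 6 = 0)
S(d, m) = (4 + d)/(d + m)
p(l, a) = 7/(3 + a) (p(l, a) = (4 + 3)/(3 + a) = 7/(3 + a))
-133*p(-9, H)*(-85) = -931/(3 + 0)*(-85) = -931/3*(-85) = 79135/3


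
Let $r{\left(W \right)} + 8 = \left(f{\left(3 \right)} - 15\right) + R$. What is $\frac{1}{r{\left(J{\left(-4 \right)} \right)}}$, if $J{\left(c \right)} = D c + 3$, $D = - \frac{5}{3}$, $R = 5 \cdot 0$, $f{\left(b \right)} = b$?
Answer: $- \frac{1}{20} \approx -0.05$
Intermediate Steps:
$R = 0$
$D = - \frac{5}{3}$ ($D = \left(-5\right) \frac{1}{3} = - \frac{5}{3} \approx -1.6667$)
$J{\left(c \right)} = 3 - \frac{5 c}{3}$ ($J{\left(c \right)} = - \frac{5 c}{3} + 3 = 3 - \frac{5 c}{3}$)
$r{\left(W \right)} = -20$ ($r{\left(W \right)} = -8 + \left(\left(3 - 15\right) + 0\right) = -8 + \left(-12 + 0\right) = -8 - 12 = -20$)
$\frac{1}{r{\left(J{\left(-4 \right)} \right)}} = \frac{1}{-20} = - \frac{1}{20}$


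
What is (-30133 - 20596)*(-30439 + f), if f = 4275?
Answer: 1327273556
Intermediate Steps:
(-30133 - 20596)*(-30439 + f) = (-30133 - 20596)*(-30439 + 4275) = -50729*(-26164) = 1327273556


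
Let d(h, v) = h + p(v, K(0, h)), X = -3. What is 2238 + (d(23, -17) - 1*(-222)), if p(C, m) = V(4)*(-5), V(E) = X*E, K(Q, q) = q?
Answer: 2543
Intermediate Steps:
V(E) = -3*E
p(C, m) = 60 (p(C, m) = -3*4*(-5) = -12*(-5) = 60)
d(h, v) = 60 + h (d(h, v) = h + 60 = 60 + h)
2238 + (d(23, -17) - 1*(-222)) = 2238 + ((60 + 23) - 1*(-222)) = 2238 + (83 + 222) = 2238 + 305 = 2543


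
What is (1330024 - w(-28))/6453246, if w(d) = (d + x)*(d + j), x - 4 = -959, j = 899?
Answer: 728739/2151082 ≈ 0.33878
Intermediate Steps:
x = -955 (x = 4 - 959 = -955)
w(d) = (-955 + d)*(899 + d) (w(d) = (d - 955)*(d + 899) = (-955 + d)*(899 + d))
(1330024 - w(-28))/6453246 = (1330024 - (-858545 + (-28)**2 - 56*(-28)))/6453246 = (1330024 - (-858545 + 784 + 1568))*(1/6453246) = (1330024 - 1*(-856193))*(1/6453246) = (1330024 + 856193)*(1/6453246) = 2186217*(1/6453246) = 728739/2151082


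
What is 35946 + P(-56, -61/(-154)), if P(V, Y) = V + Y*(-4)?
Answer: 2763408/77 ≈ 35888.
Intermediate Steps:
P(V, Y) = V - 4*Y
35946 + P(-56, -61/(-154)) = 35946 + (-56 - (-244)/(-154)) = 35946 + (-56 - (-244)*(-1)/154) = 35946 + (-56 - 4*61/154) = 35946 + (-56 - 122/77) = 35946 - 4434/77 = 2763408/77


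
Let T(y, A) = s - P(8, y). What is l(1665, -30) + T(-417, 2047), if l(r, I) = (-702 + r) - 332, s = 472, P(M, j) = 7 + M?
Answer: 1088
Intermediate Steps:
T(y, A) = 457 (T(y, A) = 472 - (7 + 8) = 472 - 1*15 = 472 - 15 = 457)
l(r, I) = -1034 + r
l(1665, -30) + T(-417, 2047) = (-1034 + 1665) + 457 = 631 + 457 = 1088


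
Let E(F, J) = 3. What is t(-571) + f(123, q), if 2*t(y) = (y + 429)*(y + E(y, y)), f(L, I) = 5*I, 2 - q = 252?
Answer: 39078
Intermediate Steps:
q = -250 (q = 2 - 1*252 = 2 - 252 = -250)
t(y) = (3 + y)*(429 + y)/2 (t(y) = ((y + 429)*(y + 3))/2 = ((429 + y)*(3 + y))/2 = ((3 + y)*(429 + y))/2 = (3 + y)*(429 + y)/2)
t(-571) + f(123, q) = (1287/2 + (1/2)*(-571)**2 + 216*(-571)) + 5*(-250) = (1287/2 + (1/2)*326041 - 123336) - 1250 = (1287/2 + 326041/2 - 123336) - 1250 = 40328 - 1250 = 39078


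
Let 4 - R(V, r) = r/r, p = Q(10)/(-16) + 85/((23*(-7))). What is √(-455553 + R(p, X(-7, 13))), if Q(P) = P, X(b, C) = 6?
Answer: 5*I*√18222 ≈ 674.94*I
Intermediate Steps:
p = -1485/1288 (p = 10/(-16) + 85/((23*(-7))) = 10*(-1/16) + 85/(-161) = -5/8 + 85*(-1/161) = -5/8 - 85/161 = -1485/1288 ≈ -1.1530)
R(V, r) = 3 (R(V, r) = 4 - r/r = 4 - 1*1 = 4 - 1 = 3)
√(-455553 + R(p, X(-7, 13))) = √(-455553 + 3) = √(-455550) = 5*I*√18222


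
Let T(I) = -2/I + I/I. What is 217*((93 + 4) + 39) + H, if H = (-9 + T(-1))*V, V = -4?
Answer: 29536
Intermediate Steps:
T(I) = 1 - 2/I (T(I) = -2/I + 1 = 1 - 2/I)
H = 24 (H = (-9 + (-2 - 1)/(-1))*(-4) = (-9 - 1*(-3))*(-4) = (-9 + 3)*(-4) = -6*(-4) = 24)
217*((93 + 4) + 39) + H = 217*((93 + 4) + 39) + 24 = 217*(97 + 39) + 24 = 217*136 + 24 = 29512 + 24 = 29536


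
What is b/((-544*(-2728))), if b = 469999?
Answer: 27647/87296 ≈ 0.31670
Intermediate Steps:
b/((-544*(-2728))) = 469999/((-544*(-2728))) = 469999/1484032 = 469999*(1/1484032) = 27647/87296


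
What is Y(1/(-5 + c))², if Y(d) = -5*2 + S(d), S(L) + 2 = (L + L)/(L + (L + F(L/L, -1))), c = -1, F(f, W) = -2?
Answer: 6889/49 ≈ 140.59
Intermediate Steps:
S(L) = -2 + 2*L/(-2 + 2*L) (S(L) = -2 + (L + L)/(L + (L - 2)) = -2 + (2*L)/(L + (-2 + L)) = -2 + (2*L)/(-2 + 2*L) = -2 + 2*L/(-2 + 2*L))
Y(d) = -10 + (2 - d)/(-1 + d) (Y(d) = -5*2 + (2 - d)/(-1 + d) = -10 + (2 - d)/(-1 + d))
Y(1/(-5 + c))² = ((12 - 11/(-5 - 1))/(-1 + 1/(-5 - 1)))² = ((12 - 11/(-6))/(-1 + 1/(-6)))² = ((12 - 11*(-⅙))/(-1 - ⅙))² = ((12 + 11/6)/(-7/6))² = (-6/7*83/6)² = (-83/7)² = 6889/49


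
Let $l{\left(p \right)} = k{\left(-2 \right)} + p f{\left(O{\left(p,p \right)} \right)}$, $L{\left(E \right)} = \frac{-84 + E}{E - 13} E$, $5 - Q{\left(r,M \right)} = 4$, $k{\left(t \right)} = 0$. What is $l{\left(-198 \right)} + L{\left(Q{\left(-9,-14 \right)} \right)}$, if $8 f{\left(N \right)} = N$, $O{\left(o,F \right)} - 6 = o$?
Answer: $\frac{57107}{12} \approx 4758.9$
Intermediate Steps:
$Q{\left(r,M \right)} = 1$ ($Q{\left(r,M \right)} = 5 - 4 = 1$)
$L{\left(E \right)} = \frac{E \left(-84 + E\right)}{-13 + E}$ ($L{\left(E \right)} = \frac{-84 + E}{-13 + E} E = \frac{E \left(-84 + E\right)}{-13 + E}$)
$O{\left(o,F \right)} = 6 + o$
$f{\left(N \right)} = \frac{N}{8}$
$l{\left(p \right)} = p \left(\frac{3}{4} + \frac{p}{8}\right)$ ($l{\left(p \right)} = 0 + p \frac{6 + p}{8} = 0 + p \left(\frac{3}{4} + \frac{p}{8}\right) = p \left(\frac{3}{4} + \frac{p}{8}\right)$)
$l{\left(-198 \right)} + L{\left(Q{\left(-9,-14 \right)} \right)} = \frac{1}{8} \left(-198\right) \left(6 - 198\right) + 1 \frac{1}{-13 + 1} \left(-84 + 1\right) = \frac{1}{8} \left(-198\right) \left(-192\right) + 1 \frac{1}{-12} \left(-83\right) = 4752 + 1 \left(- \frac{1}{12}\right) \left(-83\right) = 4752 + \frac{83}{12} = \frac{57107}{12}$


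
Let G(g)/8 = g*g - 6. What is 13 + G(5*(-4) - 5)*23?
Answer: 113909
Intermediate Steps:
G(g) = -48 + 8*g² (G(g) = 8*(g*g - 6) = 8*(g² - 6) = 8*(-6 + g²) = -48 + 8*g²)
13 + G(5*(-4) - 5)*23 = 13 + (-48 + 8*(5*(-4) - 5)²)*23 = 13 + (-48 + 8*(-20 - 5)²)*23 = 13 + (-48 + 8*(-25)²)*23 = 13 + (-48 + 8*625)*23 = 13 + (-48 + 5000)*23 = 13 + 4952*23 = 13 + 113896 = 113909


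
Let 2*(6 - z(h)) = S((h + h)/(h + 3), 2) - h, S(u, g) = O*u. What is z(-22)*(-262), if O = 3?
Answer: 42182/19 ≈ 2220.1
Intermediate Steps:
S(u, g) = 3*u
z(h) = 6 + h/2 - 3*h/(3 + h) (z(h) = 6 - (3*((h + h)/(h + 3)) - h)/2 = 6 - (3*((2*h)/(3 + h)) - h)/2 = 6 - (3*(2*h/(3 + h)) - h)/2 = 6 - (6*h/(3 + h) - h)/2 = 6 - (-h + 6*h/(3 + h))/2 = 6 + (h/2 - 3*h/(3 + h)) = 6 + h/2 - 3*h/(3 + h))
z(-22)*(-262) = ((36 + (-22)² + 9*(-22))/(2*(3 - 22)))*(-262) = ((½)*(36 + 484 - 198)/(-19))*(-262) = ((½)*(-1/19)*322)*(-262) = -161/19*(-262) = 42182/19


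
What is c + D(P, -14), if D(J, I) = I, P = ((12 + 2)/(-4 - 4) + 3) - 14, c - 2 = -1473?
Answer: -1485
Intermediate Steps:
c = -1471 (c = 2 - 1473 = -1471)
P = -51/4 (P = (14/(-8) + 3) - 14 = (14*(-⅛) + 3) - 14 = (-7/4 + 3) - 14 = 5/4 - 14 = -51/4 ≈ -12.750)
c + D(P, -14) = -1471 - 14 = -1485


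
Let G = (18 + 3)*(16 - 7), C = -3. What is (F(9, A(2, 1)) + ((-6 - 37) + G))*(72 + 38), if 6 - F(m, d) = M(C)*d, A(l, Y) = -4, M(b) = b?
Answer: 15400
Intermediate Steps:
F(m, d) = 6 + 3*d (F(m, d) = 6 - (-3)*d = 6 + 3*d)
G = 189 (G = 21*9 = 189)
(F(9, A(2, 1)) + ((-6 - 37) + G))*(72 + 38) = ((6 + 3*(-4)) + ((-6 - 37) + 189))*(72 + 38) = ((6 - 12) + (-43 + 189))*110 = (-6 + 146)*110 = 140*110 = 15400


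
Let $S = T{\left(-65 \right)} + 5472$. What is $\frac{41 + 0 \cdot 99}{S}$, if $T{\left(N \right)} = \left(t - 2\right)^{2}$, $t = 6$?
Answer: $\frac{41}{5488} \approx 0.0074708$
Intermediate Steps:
$T{\left(N \right)} = 16$ ($T{\left(N \right)} = \left(6 - 2\right)^{2} = 4^{2} = 16$)
$S = 5488$ ($S = 16 + 5472 = 5488$)
$\frac{41 + 0 \cdot 99}{S} = \frac{41 + 0 \cdot 99}{5488} = \left(41 + 0\right) \frac{1}{5488} = 41 \cdot \frac{1}{5488} = \frac{41}{5488}$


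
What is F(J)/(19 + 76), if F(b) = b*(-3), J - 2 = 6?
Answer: -24/95 ≈ -0.25263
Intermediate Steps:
J = 8 (J = 2 + 6 = 8)
F(b) = -3*b
F(J)/(19 + 76) = (-3*8)/(19 + 76) = -24/95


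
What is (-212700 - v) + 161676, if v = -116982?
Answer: 65958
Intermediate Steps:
(-212700 - v) + 161676 = (-212700 - 1*(-116982)) + 161676 = (-212700 + 116982) + 161676 = -95718 + 161676 = 65958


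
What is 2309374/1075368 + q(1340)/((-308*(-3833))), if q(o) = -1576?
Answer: 48654804053/22670370492 ≈ 2.1462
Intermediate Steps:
2309374/1075368 + q(1340)/((-308*(-3833))) = 2309374/1075368 - 1576/((-308*(-3833))) = 2309374*(1/1075368) - 1576/1180564 = 1154687/537684 - 1576*1/1180564 = 1154687/537684 - 394/295141 = 48654804053/22670370492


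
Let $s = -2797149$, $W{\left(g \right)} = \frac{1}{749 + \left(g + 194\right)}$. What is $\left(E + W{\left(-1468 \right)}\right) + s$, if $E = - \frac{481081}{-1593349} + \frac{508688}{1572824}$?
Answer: $- \frac{460019096298880447597}{164460026559675} \approx -2.7971 \cdot 10^{6}$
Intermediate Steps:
$W{\left(g \right)} = \frac{1}{943 + g}$ ($W{\left(g \right)} = \frac{1}{749 + \left(194 + g\right)} = \frac{1}{943 + g}$)
$E = \frac{195896657357}{313257193447}$ ($E = \left(-481081\right) \left(- \frac{1}{1593349}\right) + 508688 \cdot \frac{1}{1572824} = \frac{481081}{1593349} + \frac{63586}{196603} = \frac{195896657357}{313257193447} \approx 0.62535$)
$\left(E + W{\left(-1468 \right)}\right) + s = \left(\frac{195896657357}{313257193447} + \frac{1}{943 - 1468}\right) - 2797149 = \left(\frac{195896657357}{313257193447} + \frac{1}{-525}\right) - 2797149 = \left(\frac{195896657357}{313257193447} - \frac{1}{525}\right) - 2797149 = \frac{102532487918978}{164460026559675} - 2797149 = - \frac{460019096298880447597}{164460026559675}$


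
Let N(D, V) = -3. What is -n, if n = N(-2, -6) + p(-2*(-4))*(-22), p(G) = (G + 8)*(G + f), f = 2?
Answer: 3523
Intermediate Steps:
p(G) = (2 + G)*(8 + G) (p(G) = (G + 8)*(G + 2) = (8 + G)*(2 + G) = (2 + G)*(8 + G))
n = -3523 (n = -3 + (16 + (-2*(-4))**2 + 10*(-2*(-4)))*(-22) = -3 + (16 + 8**2 + 10*8)*(-22) = -3 + (16 + 64 + 80)*(-22) = -3 + 160*(-22) = -3 - 3520 = -3523)
-n = -1*(-3523) = 3523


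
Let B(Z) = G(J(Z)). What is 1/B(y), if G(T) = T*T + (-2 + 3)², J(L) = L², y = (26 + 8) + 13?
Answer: 1/4879682 ≈ 2.0493e-7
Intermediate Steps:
y = 47 (y = 34 + 13 = 47)
G(T) = 1 + T² (G(T) = T² + 1² = T² + 1 = 1 + T²)
B(Z) = 1 + Z⁴ (B(Z) = 1 + (Z²)² = 1 + Z⁴)
1/B(y) = 1/(1 + 47⁴) = 1/(1 + 4879681) = 1/4879682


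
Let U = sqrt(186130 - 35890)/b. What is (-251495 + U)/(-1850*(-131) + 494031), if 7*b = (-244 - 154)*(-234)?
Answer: -251495/736381 + 7*sqrt(9390)/17145158823 ≈ -0.34153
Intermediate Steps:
b = 93132/7 (b = ((-244 - 154)*(-234))/7 = (-398*(-234))/7 = (1/7)*93132 = 93132/7 ≈ 13305.)
U = 7*sqrt(9390)/23283 (U = sqrt(186130 - 35890)/(93132/7) = sqrt(150240)*(7/93132) = (4*sqrt(9390))*(7/93132) = 7*sqrt(9390)/23283 ≈ 0.029133)
(-251495 + U)/(-1850*(-131) + 494031) = (-251495 + 7*sqrt(9390)/23283)/(-1850*(-131) + 494031) = (-251495 + 7*sqrt(9390)/23283)/(242350 + 494031) = (-251495 + 7*sqrt(9390)/23283)/736381 = (-251495 + 7*sqrt(9390)/23283)*(1/736381) = -251495/736381 + 7*sqrt(9390)/17145158823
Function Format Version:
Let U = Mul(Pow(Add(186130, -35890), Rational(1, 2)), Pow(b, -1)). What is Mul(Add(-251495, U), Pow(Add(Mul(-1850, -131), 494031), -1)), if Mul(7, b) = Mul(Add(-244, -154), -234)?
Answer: Add(Rational(-251495, 736381), Mul(Rational(7, 17145158823), Pow(9390, Rational(1, 2)))) ≈ -0.34153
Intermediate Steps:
b = Rational(93132, 7) (b = Mul(Rational(1, 7), Mul(Add(-244, -154), -234)) = Mul(Rational(1, 7), Mul(-398, -234)) = Mul(Rational(1, 7), 93132) = Rational(93132, 7) ≈ 13305.)
U = Mul(Rational(7, 23283), Pow(9390, Rational(1, 2))) (U = Mul(Pow(Add(186130, -35890), Rational(1, 2)), Pow(Rational(93132, 7), -1)) = Mul(Pow(150240, Rational(1, 2)), Rational(7, 93132)) = Mul(Mul(4, Pow(9390, Rational(1, 2))), Rational(7, 93132)) = Mul(Rational(7, 23283), Pow(9390, Rational(1, 2))) ≈ 0.029133)
Mul(Add(-251495, U), Pow(Add(Mul(-1850, -131), 494031), -1)) = Mul(Add(-251495, Mul(Rational(7, 23283), Pow(9390, Rational(1, 2)))), Pow(Add(Mul(-1850, -131), 494031), -1)) = Mul(Add(-251495, Mul(Rational(7, 23283), Pow(9390, Rational(1, 2)))), Pow(Add(242350, 494031), -1)) = Mul(Add(-251495, Mul(Rational(7, 23283), Pow(9390, Rational(1, 2)))), Pow(736381, -1)) = Mul(Add(-251495, Mul(Rational(7, 23283), Pow(9390, Rational(1, 2)))), Rational(1, 736381)) = Add(Rational(-251495, 736381), Mul(Rational(7, 17145158823), Pow(9390, Rational(1, 2))))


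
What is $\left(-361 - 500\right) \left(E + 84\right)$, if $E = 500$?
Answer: $-502824$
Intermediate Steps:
$\left(-361 - 500\right) \left(E + 84\right) = \left(-361 - 500\right) \left(500 + 84\right) = \left(-861\right) 584 = -502824$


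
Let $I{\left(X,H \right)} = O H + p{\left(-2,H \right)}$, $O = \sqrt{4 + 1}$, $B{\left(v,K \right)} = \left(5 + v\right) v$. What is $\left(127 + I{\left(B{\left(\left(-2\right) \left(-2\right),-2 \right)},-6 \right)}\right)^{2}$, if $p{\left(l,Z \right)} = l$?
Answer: $15805 - 1500 \sqrt{5} \approx 12451.0$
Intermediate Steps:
$B{\left(v,K \right)} = v \left(5 + v\right)$
$O = \sqrt{5} \approx 2.2361$
$I{\left(X,H \right)} = -2 + H \sqrt{5}$ ($I{\left(X,H \right)} = \sqrt{5} H - 2 = H \sqrt{5} - 2 = -2 + H \sqrt{5}$)
$\left(127 + I{\left(B{\left(\left(-2\right) \left(-2\right),-2 \right)},-6 \right)}\right)^{2} = \left(127 - \left(2 + 6 \sqrt{5}\right)\right)^{2} = \left(125 - 6 \sqrt{5}\right)^{2}$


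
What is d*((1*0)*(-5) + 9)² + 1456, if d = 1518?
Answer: 124414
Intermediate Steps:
d*((1*0)*(-5) + 9)² + 1456 = 1518*((1*0)*(-5) + 9)² + 1456 = 1518*(0*(-5) + 9)² + 1456 = 1518*(0 + 9)² + 1456 = 1518*9² + 1456 = 1518*81 + 1456 = 122958 + 1456 = 124414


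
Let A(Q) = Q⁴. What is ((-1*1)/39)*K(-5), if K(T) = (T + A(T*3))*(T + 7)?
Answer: -101240/39 ≈ -2595.9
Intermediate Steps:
K(T) = (7 + T)*(T + 81*T⁴) (K(T) = (T + (T*3)⁴)*(T + 7) = (T + (3*T)⁴)*(7 + T) = (T + 81*T⁴)*(7 + T) = (7 + T)*(T + 81*T⁴))
((-1*1)/39)*K(-5) = ((-1*1)/39)*(-5*(7 - 5 + 81*(-5)⁴ + 567*(-5)³)) = ((1/39)*(-1))*(-5*(7 - 5 + 81*625 + 567*(-125))) = -(-5)*(7 - 5 + 50625 - 70875)/39 = -(-5)*(-20248)/39 = -1/39*101240 = -101240/39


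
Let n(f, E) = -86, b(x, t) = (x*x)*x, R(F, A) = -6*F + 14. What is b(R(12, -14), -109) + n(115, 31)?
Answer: -195198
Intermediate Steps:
R(F, A) = 14 - 6*F
b(x, t) = x**3 (b(x, t) = x**2*x = x**3)
b(R(12, -14), -109) + n(115, 31) = (14 - 6*12)**3 - 86 = (14 - 72)**3 - 86 = (-58)**3 - 86 = -195112 - 86 = -195198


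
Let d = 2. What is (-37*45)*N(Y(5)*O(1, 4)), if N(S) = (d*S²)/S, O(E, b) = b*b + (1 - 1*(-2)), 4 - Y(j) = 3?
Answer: -63270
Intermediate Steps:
Y(j) = 1 (Y(j) = 4 - 1*3 = 4 - 3 = 1)
O(E, b) = 3 + b² (O(E, b) = b² + (1 + 2) = b² + 3 = 3 + b²)
N(S) = 2*S (N(S) = (2*S²)/S = 2*S)
(-37*45)*N(Y(5)*O(1, 4)) = (-37*45)*(2*(1*(3 + 4²))) = -3330*1*(3 + 16) = -3330*1*19 = -3330*19 = -1665*38 = -63270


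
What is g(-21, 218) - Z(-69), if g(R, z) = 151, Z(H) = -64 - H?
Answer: 146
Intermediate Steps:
g(-21, 218) - Z(-69) = 151 - (-64 - 1*(-69)) = 151 - (-64 + 69) = 151 - 1*5 = 151 - 5 = 146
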